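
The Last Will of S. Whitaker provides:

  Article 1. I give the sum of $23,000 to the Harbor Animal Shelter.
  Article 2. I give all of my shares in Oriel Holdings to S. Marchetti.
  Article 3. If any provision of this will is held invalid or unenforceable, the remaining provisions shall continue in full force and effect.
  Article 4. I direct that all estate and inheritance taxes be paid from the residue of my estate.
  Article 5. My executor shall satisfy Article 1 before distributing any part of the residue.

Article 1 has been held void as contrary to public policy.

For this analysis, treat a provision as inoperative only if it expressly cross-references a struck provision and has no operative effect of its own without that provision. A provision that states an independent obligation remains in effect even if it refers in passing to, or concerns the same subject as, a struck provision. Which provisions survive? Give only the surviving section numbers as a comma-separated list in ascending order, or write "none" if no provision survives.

2, 3, 4

Article 1 is struck. Article 5 merely fixes the priority direction for Article 1; with Article 1 gone it has nothing to operate on and falls away. Under the severability clause in Article 3, the remaining provisions continue in force. The provisions still in force are Article 2, Article 3, and Article 4.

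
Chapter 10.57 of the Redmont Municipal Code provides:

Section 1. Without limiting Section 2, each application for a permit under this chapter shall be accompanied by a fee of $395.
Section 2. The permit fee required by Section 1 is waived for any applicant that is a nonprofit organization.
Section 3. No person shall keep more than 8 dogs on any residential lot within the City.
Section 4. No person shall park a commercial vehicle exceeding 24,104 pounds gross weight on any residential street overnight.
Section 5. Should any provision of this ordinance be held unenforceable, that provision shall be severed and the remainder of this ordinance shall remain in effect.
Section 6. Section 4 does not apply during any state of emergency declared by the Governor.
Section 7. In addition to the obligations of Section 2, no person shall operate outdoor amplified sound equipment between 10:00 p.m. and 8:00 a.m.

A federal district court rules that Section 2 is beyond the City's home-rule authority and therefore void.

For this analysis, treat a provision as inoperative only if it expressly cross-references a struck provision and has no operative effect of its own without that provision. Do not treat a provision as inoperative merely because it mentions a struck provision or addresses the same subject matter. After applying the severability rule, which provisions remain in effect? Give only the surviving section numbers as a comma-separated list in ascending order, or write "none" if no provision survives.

1, 3, 4, 5, 6, 7

Section 2 is struck. Although Section 1 refers to Section 2, its operative terms do not depend on Section 2, so it remains in effect. Section 7 mentions Section 2 but its own obligation stands independently of Section 2, so Section 7 is not affected. No other provision's operative terms depend on Section 2. Section 5 is a severability clause and preserves every provision that can still be given independent effect. That leaves Section 1, Section 3, Section 4, Section 5, Section 6, and Section 7 in effect.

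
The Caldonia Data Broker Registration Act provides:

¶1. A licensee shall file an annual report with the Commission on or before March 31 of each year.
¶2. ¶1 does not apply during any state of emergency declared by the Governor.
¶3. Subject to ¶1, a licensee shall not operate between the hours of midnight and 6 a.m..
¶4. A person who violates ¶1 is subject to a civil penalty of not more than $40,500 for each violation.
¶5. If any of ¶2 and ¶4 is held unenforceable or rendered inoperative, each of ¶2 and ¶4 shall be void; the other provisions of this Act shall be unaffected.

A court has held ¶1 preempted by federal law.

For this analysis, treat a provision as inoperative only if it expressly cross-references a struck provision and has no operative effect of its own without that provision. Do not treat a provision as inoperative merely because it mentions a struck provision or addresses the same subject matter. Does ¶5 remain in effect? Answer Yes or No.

¶1 is struck. ¶2 has no operative effect of its own apart from ¶1 and is therefore inoperative. ¶4 operates only by reference to ¶1, so it falls with ¶1. ¶3 mentions ¶1 but its own obligation stands independently of ¶1, so ¶3 is not affected. ¶5 declares ¶2 and ¶4 mutually dependent; since one of them has fallen, all of them are of no effect. The remainder continues in force under ¶5. ¶3 and ¶5 remain in effect. ¶5 is among the surviving provisions, so the answer is yes.

Yes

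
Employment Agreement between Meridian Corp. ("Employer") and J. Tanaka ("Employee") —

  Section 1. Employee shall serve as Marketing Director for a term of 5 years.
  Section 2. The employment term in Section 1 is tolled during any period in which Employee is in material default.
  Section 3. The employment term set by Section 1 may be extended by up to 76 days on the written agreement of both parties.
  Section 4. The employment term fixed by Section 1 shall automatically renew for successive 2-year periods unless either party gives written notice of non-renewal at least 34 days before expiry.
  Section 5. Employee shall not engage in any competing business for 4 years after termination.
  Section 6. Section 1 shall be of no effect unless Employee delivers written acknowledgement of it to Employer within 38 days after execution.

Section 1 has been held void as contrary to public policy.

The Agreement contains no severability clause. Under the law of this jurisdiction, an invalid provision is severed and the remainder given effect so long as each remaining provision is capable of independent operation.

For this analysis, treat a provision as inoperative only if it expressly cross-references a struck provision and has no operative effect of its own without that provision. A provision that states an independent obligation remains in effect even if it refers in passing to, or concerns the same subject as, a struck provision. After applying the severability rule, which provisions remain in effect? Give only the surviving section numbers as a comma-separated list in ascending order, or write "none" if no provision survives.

Section 1 is struck. The whole of Section 2 is the tolling of the employment term, defined by reference to Section 1, so Section 2 cannot stand once Section 1 is removed. The whole of Section 3 is the extension of the employment term, defined by reference to Section 1, so Section 3 cannot stand once Section 1 is removed. The whole of Section 4 is the renewal of the employment term, defined by reference to Section 1, so Section 4 cannot stand once Section 1 is removed. Section 6 operates only by reference to Section 1, so it falls with Section 1. Under the stated default rule, only provisions that cannot operate independently fall away; the rest are enforced. Only Section 5 remains in effect.

5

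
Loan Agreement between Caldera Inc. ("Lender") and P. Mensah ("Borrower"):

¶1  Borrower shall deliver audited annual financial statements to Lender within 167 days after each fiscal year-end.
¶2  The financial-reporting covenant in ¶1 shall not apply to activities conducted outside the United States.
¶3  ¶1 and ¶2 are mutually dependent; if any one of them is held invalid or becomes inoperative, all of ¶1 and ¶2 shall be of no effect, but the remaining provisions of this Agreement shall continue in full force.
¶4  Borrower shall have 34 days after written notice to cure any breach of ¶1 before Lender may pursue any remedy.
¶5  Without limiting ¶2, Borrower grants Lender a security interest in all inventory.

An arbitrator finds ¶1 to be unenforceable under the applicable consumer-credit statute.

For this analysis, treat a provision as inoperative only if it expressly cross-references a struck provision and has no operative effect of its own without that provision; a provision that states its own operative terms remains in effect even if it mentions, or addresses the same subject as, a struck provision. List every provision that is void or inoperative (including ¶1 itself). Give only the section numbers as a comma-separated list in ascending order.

¶1 is struck. ¶2 has no operative effect of its own apart from ¶1 and is therefore inoperative. ¶4 merely fixes the cure period for breach of ¶1; with ¶1 gone it has nothing to operate on and falls away. Although ¶5 refers to ¶2, its operative terms do not depend on ¶2, so it remains in effect. ¶3 declares ¶1 and ¶2 mutually dependent; since one of them has fallen, all of them are of no effect. The remainder continues in force under ¶3. ¶3 and ¶5 remain in effect.

1, 2, 4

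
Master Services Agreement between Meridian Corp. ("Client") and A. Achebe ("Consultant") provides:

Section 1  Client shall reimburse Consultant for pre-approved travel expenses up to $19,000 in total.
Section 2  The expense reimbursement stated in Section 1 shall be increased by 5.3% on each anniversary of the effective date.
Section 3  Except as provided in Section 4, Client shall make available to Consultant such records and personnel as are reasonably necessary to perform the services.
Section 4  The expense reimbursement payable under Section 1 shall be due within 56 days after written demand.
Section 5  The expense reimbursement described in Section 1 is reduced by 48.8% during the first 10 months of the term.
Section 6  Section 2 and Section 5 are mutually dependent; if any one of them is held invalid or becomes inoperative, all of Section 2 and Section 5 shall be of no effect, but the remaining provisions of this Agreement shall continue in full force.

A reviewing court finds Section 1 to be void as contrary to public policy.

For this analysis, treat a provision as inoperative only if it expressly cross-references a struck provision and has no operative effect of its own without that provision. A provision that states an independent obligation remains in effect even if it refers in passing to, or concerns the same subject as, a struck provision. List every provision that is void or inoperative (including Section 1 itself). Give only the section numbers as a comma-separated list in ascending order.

1, 2, 4, 5

Section 1 is struck. The whole of Section 2 is the escalation of the expense reimbursement, defined by reference to Section 1, so Section 2 cannot stand once Section 1 is removed. Section 4 has no operative effect of its own apart from Section 1 and is therefore inoperative. Section 5 operates only by reference to Section 1, so it falls with Section 1. Although Section 3 refers to Section 4, its operative terms do not depend on Section 4, so it remains in effect. Section 6 declares Section 2 and Section 5 mutually dependent; since one of them has fallen, all of them are of no effect. The remainder continues in force under Section 6. Section 3 and Section 6 remain in effect.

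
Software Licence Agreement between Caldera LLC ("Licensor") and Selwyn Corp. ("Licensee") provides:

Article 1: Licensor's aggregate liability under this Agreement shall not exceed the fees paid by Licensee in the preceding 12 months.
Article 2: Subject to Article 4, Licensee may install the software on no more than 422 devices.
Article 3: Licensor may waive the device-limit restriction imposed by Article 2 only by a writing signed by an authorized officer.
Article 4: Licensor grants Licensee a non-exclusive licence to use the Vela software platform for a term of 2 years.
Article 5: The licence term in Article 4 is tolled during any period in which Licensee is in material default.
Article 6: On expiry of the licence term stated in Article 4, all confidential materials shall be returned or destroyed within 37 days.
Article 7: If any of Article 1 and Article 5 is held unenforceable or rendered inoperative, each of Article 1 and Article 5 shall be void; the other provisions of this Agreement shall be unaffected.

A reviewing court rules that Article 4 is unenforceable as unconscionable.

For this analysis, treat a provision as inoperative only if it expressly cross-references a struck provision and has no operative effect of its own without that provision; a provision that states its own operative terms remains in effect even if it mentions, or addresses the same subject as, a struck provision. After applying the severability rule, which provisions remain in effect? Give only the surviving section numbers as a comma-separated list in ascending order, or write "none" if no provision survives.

2, 3, 7

Article 4 is struck. Article 5 has no operative effect of its own apart from Article 4 and is therefore inoperative. Article 6 merely fixes the return obligation tied to Article 4; with Article 4 gone it has nothing to operate on and falls away. Although Article 2 refers to Article 4, its operative terms do not depend on Article 4, so it remains in effect. Article 7 declares Article 1 and Article 5 mutually dependent; since one of them has fallen, all of them are of no effect. That brings down Article 1 as well. The remainder continues in force under Article 7. That leaves Article 2, Article 3, and Article 7 in effect.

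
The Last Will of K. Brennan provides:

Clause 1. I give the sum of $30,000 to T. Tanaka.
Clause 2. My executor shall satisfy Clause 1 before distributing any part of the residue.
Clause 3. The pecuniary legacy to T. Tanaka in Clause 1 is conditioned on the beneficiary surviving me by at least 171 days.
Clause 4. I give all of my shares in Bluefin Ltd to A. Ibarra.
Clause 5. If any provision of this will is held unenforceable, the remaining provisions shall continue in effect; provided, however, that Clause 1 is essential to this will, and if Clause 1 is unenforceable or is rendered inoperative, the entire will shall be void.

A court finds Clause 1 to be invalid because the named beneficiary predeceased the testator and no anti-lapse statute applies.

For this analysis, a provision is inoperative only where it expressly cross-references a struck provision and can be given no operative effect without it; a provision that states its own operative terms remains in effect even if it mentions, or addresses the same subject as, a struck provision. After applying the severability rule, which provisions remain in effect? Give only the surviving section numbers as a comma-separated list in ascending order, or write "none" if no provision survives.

none

Clause 1 is struck. Clause 2 has no operative effect of its own apart from Clause 1 and is therefore inoperative. Clause 3 has no operative effect of its own apart from Clause 1 and is therefore inoperative. Clause 5 makes Clause 1 an essential term, and Clause 1 is the provision held invalid; under Clause 5, the entire will is therefore void. No provision of the will survives.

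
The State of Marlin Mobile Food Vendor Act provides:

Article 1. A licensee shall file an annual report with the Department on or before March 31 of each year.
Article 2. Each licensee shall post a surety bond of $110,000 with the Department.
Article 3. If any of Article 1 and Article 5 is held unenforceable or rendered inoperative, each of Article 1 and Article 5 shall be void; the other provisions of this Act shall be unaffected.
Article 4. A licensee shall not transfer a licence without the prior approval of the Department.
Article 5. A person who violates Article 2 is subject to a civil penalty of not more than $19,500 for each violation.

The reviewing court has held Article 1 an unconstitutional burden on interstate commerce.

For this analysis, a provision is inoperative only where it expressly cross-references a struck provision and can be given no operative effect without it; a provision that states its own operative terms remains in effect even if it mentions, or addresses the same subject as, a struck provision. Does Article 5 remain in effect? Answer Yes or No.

No

Article 1 is struck. Nothing else in the Act is defined by reference to Article 1. Article 3 declares Article 1 and Article 5 mutually dependent; since one of them has fallen, all of them are of no effect. That brings down Article 5 as well. The remainder continues in force under Article 3. The provisions still in force are Article 2, Article 3, and Article 4. Article 5 is among the inoperative provisions, so the answer is no.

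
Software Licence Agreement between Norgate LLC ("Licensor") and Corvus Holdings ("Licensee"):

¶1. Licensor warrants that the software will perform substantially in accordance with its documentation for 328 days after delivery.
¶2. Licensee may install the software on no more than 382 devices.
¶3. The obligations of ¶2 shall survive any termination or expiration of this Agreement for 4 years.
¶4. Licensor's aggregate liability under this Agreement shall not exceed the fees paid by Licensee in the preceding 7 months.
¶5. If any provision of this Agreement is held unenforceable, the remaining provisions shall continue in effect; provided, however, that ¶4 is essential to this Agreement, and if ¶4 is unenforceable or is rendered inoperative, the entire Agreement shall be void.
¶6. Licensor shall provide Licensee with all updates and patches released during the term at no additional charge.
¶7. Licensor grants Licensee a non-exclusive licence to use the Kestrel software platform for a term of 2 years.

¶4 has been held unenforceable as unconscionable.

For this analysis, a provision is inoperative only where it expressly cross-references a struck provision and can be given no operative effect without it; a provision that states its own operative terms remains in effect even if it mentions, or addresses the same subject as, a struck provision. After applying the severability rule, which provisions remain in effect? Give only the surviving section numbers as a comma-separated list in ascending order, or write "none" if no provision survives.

none

¶4 is struck. No other provision's operative terms depend on ¶4. ¶5 makes ¶4 an essential term, and ¶4 is the provision held invalid; under ¶5, the entire Agreement is therefore void. No provision of the Agreement survives.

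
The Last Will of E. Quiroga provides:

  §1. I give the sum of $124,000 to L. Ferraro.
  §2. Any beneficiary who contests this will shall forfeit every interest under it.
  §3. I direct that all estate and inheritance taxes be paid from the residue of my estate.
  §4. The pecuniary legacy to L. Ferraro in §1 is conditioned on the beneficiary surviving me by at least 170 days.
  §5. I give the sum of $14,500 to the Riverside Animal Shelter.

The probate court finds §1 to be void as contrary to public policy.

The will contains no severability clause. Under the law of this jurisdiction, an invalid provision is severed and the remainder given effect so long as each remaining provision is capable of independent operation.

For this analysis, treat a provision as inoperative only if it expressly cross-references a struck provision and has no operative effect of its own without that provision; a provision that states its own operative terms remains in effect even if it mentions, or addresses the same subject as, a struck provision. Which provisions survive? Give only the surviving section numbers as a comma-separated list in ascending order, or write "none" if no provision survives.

2, 3, 5

§1 is struck. §4 operates only by reference to §1, so it falls with §1. With no severability clause, the stated default rule severs what cannot stand and enforces each remaining provision that can operate on its own. The provisions still in force are §2, §3, and §5.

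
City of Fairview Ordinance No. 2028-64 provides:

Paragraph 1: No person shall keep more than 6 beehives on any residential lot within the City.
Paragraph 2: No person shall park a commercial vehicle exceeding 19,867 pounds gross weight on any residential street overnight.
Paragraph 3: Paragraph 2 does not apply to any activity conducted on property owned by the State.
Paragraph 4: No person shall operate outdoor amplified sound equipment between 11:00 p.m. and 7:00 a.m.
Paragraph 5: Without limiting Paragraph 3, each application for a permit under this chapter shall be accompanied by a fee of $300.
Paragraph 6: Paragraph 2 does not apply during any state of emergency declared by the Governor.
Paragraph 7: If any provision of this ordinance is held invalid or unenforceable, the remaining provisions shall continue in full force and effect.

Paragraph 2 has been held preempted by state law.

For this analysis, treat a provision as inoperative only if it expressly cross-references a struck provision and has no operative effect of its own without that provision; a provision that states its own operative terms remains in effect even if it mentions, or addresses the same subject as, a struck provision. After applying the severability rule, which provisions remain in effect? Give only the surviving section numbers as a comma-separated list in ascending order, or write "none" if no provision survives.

1, 4, 5, 7

Paragraph 2 is struck. Paragraph 3 operates only by reference to Paragraph 2, so it falls with Paragraph 2. The only function of Paragraph 6 is the emergency suspension of Paragraph 2, so it cannot stand once Paragraph 2 is removed. Paragraph 5 mentions Paragraph 3 but its own obligation stands independently of Paragraph 3, so Paragraph 5 is not affected. Paragraph 7 is a severability clause and preserves every provision that can still be given independent effect. The provisions still in force are Paragraph 1, Paragraph 4, Paragraph 5, and Paragraph 7.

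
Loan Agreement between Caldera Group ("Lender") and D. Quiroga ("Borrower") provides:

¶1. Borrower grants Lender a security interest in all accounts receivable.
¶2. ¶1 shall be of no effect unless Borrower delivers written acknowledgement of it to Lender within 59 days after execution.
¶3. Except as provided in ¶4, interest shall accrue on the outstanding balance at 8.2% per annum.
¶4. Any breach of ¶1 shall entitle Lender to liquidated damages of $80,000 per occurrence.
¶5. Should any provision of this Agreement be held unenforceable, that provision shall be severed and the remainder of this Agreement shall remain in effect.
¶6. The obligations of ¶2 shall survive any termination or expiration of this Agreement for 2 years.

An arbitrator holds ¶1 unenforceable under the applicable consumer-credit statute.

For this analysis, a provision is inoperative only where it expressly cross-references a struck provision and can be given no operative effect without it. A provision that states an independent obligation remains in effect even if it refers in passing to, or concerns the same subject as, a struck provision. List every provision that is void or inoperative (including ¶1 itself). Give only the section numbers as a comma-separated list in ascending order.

¶1 is struck. ¶2 merely fixes the acknowledgement condition for ¶1; with ¶1 gone it has nothing to operate on and falls away. ¶4 has no operative effect of its own apart from ¶1 and is therefore inoperative. ¶6 merely fixes the survival period for ¶2; with ¶2 gone it has nothing to operate on and falls away. Although ¶3 refers to ¶4, its operative terms do not depend on ¶4, so it remains in effect. ¶5 is a severability clause and preserves every provision that can still be given independent effect. The provisions still in force are ¶3 and ¶5.

1, 2, 4, 6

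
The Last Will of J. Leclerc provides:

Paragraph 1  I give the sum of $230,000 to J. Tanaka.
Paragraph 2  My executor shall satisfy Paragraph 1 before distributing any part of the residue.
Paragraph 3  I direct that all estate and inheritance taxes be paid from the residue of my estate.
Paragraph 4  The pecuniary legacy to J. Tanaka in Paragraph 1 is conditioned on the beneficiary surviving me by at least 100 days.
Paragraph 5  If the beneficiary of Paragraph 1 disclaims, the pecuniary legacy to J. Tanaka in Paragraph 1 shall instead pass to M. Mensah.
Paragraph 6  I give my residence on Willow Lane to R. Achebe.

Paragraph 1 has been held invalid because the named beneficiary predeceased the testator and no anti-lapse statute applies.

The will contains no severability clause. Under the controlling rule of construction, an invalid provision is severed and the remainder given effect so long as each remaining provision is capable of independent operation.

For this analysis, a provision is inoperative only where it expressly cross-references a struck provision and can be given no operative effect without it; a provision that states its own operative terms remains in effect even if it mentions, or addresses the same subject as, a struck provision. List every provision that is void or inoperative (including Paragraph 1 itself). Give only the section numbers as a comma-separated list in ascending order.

1, 2, 4, 5

Paragraph 1 is struck. Paragraph 2 operates only by reference to Paragraph 1, so it falls with Paragraph 1. The only function of Paragraph 4 is the survivorship condition on Paragraph 1, so it cannot stand once Paragraph 1 is removed. Paragraph 5 has no operative effect of its own apart from Paragraph 1 and is therefore inoperative. With no severability clause, the stated default rule severs what cannot stand and enforces each remaining provision that can operate on its own. The provisions still in force are Paragraph 3 and Paragraph 6.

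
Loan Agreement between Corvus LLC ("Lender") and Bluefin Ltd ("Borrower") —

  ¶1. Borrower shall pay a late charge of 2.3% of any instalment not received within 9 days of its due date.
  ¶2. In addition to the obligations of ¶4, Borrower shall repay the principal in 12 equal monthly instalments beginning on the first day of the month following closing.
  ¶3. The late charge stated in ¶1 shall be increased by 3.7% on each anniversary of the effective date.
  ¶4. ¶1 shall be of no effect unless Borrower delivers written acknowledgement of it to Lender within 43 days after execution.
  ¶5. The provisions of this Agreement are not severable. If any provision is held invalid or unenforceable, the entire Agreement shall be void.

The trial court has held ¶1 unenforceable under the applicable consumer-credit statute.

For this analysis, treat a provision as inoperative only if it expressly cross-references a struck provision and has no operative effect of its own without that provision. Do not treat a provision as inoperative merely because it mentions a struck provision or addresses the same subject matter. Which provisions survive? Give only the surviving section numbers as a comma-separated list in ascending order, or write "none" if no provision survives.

none

¶1 is struck. ¶3 has no operative effect of its own apart from ¶1 and is therefore inoperative. ¶4 operates only by reference to ¶1, so it falls with ¶1. ¶5 provides that the Agreement is not severable, so the invalidity of any one provision voids the entire Agreement. No provision of the Agreement survives.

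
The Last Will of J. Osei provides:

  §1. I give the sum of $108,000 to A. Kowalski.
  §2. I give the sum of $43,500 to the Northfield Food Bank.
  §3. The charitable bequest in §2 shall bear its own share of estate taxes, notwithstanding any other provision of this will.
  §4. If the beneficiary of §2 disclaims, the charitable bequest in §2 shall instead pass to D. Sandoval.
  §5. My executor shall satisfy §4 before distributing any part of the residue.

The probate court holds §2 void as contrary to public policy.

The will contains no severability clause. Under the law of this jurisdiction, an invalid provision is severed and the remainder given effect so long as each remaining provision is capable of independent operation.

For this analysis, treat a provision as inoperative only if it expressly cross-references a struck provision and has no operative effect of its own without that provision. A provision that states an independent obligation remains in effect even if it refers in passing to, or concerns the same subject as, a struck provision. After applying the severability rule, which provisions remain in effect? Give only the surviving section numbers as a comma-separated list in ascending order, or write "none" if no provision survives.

§2 is struck. The only function of §3 is the tax charge on §2, so it cannot stand once §2 is removed. §4 merely fixes the alternative disposition for §2; with §2 gone it has nothing to operate on and falls away. §5 operates only by reference to §4, so it falls with §4. Under the stated default rule, only provisions that cannot operate independently fall away; the rest are enforced. Only §1 remains in effect.

1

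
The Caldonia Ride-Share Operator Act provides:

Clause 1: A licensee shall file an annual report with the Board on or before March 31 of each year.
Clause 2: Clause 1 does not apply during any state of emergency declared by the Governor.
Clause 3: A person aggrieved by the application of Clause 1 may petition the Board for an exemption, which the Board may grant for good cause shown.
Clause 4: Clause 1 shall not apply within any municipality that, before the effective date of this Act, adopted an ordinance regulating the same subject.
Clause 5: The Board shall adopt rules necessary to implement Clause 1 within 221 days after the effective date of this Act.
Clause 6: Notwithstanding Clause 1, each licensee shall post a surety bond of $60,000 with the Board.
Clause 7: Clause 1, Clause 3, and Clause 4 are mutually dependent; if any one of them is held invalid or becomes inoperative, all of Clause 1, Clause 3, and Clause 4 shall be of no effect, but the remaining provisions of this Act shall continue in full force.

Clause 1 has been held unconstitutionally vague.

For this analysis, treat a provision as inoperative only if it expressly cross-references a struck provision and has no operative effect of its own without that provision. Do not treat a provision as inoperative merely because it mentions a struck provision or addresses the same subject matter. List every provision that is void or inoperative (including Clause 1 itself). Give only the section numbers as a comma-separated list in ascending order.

Clause 1 is struck. Clause 2 merely fixes the emergency suspension of Clause 1; with Clause 1 gone it has nothing to operate on and falls away. The only function of Clause 3 is the exemption procedure for Clause 1, so it cannot stand once Clause 1 is removed. Clause 4 operates only by reference to Clause 1, so it falls with Clause 1. Clause 5 operates only by reference to Clause 1, so it falls with Clause 1. Although Clause 6 refers to Clause 1, its operative terms do not depend on Clause 1, so it remains in effect. Clause 7 declares Clause 1, Clause 3, and Clause 4 mutually dependent; since one of them has fallen, all of them are of no effect. The remainder continues in force under Clause 7. That leaves Clause 6 and Clause 7 in effect.

1, 2, 3, 4, 5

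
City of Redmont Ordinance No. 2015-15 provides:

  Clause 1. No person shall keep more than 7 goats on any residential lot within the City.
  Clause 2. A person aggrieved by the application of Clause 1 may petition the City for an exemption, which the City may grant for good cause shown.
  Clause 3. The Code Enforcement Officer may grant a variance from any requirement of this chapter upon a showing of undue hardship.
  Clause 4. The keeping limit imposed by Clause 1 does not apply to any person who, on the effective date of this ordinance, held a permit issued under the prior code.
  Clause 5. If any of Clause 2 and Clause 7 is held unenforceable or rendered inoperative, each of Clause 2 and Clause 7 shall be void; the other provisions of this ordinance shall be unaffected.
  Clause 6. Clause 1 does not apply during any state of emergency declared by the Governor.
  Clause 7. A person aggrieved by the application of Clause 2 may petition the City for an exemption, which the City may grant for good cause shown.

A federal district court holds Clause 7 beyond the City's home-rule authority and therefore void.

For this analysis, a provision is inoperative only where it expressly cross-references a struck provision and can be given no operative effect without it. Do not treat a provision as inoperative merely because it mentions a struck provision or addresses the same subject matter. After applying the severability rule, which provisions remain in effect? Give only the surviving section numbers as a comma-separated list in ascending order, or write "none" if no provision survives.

Clause 7 is struck. Nothing else in the ordinance is defined by reference to Clause 7. Clause 5 declares Clause 2 and Clause 7 mutually dependent; since one of them has fallen, all of them are of no effect. That brings down Clause 2 as well. The remainder continues in force under Clause 5. Clause 1, Clause 3, Clause 4, Clause 5, and Clause 6 remain in effect.

1, 3, 4, 5, 6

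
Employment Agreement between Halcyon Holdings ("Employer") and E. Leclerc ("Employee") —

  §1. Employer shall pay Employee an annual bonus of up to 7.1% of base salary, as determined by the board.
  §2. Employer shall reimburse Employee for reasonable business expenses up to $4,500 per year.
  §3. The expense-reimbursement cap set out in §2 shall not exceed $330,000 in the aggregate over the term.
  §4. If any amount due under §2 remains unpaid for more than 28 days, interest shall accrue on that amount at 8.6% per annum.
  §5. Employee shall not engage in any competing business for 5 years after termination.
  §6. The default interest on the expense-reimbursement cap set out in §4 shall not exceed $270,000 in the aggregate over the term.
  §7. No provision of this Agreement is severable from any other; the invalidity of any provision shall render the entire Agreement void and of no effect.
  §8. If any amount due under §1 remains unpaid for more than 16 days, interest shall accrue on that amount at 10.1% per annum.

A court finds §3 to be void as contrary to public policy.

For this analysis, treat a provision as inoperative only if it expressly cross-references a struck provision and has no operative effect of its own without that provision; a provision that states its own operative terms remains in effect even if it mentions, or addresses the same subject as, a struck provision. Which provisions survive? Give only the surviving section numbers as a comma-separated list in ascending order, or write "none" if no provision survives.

§3 is struck. Nothing else in the Agreement is defined by reference to §3. §7 provides that the Agreement is not severable, so the invalidity of any one provision voids the entire Agreement. No provision of the Agreement survives.

none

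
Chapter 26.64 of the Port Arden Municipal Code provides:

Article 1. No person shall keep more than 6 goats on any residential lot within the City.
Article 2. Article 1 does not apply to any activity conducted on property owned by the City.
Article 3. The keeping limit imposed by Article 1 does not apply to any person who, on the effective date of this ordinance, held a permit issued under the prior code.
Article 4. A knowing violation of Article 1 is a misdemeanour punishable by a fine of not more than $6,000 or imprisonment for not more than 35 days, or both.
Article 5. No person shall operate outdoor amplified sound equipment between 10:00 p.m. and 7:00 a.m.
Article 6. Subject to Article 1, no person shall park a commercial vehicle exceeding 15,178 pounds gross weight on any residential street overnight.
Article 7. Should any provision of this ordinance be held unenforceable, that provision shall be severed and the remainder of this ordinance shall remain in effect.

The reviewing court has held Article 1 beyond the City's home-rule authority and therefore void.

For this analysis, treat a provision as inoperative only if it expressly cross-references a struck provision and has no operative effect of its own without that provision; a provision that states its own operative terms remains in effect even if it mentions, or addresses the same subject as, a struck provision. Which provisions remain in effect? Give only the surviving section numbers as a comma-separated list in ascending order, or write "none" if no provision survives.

5, 6, 7

Article 1 is struck. Article 2 operates only by reference to Article 1, so it falls with Article 1. Article 3 merely fixes the grandfather exemption from Article 1; with Article 1 gone it has nothing to operate on and falls away. Article 4 merely fixes the criminal penalty for violating Article 1; with Article 1 gone it has nothing to operate on and falls away. Article 6 mentions Article 1 but its own obligation stands independently of Article 1, so Article 6 is not affected. Under the severability clause in Article 7, the remaining provisions continue in force. The provisions still in force are Article 5, Article 6, and Article 7.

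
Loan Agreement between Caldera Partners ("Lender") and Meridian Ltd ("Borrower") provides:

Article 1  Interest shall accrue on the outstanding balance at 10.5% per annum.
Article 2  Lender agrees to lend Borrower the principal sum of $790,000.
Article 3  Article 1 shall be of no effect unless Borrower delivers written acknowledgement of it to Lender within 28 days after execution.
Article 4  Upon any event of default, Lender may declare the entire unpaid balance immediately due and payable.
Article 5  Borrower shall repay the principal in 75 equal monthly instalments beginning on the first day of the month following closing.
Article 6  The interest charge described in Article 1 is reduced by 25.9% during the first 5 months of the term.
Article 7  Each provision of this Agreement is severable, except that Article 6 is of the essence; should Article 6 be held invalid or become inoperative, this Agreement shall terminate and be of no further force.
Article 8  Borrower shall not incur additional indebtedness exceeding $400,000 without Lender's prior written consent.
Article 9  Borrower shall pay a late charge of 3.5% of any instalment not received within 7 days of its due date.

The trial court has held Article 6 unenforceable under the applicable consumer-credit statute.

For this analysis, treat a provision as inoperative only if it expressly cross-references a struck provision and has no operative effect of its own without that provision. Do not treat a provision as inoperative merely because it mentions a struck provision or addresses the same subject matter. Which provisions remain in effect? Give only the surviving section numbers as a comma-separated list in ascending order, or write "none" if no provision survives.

Article 6 is struck. Nothing else in the Agreement is defined by reference to Article 6. Article 7 makes Article 6 an essential term, and Article 6 is the provision held invalid; under Article 7, the entire Agreement is therefore void. No provision of the Agreement survives.

none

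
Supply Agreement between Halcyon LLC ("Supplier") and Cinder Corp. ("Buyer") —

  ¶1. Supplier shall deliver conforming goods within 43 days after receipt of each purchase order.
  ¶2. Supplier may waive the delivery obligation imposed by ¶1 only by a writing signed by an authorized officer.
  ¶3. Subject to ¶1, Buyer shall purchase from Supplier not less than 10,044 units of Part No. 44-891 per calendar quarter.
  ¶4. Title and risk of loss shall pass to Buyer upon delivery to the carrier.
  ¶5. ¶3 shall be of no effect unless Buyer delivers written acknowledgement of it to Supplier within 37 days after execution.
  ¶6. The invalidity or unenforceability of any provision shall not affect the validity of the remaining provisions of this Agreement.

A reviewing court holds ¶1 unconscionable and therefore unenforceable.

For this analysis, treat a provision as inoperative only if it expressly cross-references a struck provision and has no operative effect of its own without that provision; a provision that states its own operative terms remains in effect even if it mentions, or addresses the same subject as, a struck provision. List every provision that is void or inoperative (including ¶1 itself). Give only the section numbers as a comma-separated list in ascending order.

1, 2

¶1 is struck. ¶2 merely fixes the waiver condition for ¶1; with ¶1 gone it has nothing to operate on and falls away. Although ¶3 refers to ¶1, its operative terms do not depend on ¶1, so it remains in effect. Under the severability clause in ¶6, the remaining provisions continue in force. ¶3, ¶4, ¶5, and ¶6 remain in effect.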